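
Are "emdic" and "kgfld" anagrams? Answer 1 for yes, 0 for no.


Strings: "emdic", "kgfld"
Sorted first:  cdeim
Sorted second: dfgkl
Differ at position 0: 'c' vs 'd' => not anagrams

0


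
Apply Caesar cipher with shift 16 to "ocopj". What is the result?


Caesar cipher: shift "ocopj" by 16
  'o' (pos 14) + 16 = pos 4 = 'e'
  'c' (pos 2) + 16 = pos 18 = 's'
  'o' (pos 14) + 16 = pos 4 = 'e'
  'p' (pos 15) + 16 = pos 5 = 'f'
  'j' (pos 9) + 16 = pos 25 = 'z'
Result: esefz

esefz


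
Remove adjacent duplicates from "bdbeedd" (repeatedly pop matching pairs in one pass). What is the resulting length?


Input: bdbeedd
Stack-based adjacent duplicate removal:
  Read 'b': push. Stack: b
  Read 'd': push. Stack: bd
  Read 'b': push. Stack: bdb
  Read 'e': push. Stack: bdbe
  Read 'e': matches stack top 'e' => pop. Stack: bdb
  Read 'd': push. Stack: bdbd
  Read 'd': matches stack top 'd' => pop. Stack: bdb
Final stack: "bdb" (length 3)

3


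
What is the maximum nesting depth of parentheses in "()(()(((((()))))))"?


Input: "()(()(((((()))))))"
Tracking depth:
  Position 0 '(': depth becomes 1
  Position 1 ')': depth becomes 0
  Position 2 '(': depth becomes 1
  Position 3 '(': depth becomes 2
  Position 4 ')': depth becomes 1
  Position 5 '(': depth becomes 2
  Position 6 '(': depth becomes 3
  Position 7 '(': depth becomes 4
  Position 8 '(': depth becomes 5
  Position 9 '(': depth becomes 6
  Position 10 '(': depth becomes 7
  Position 11 ')': depth becomes 6
  Position 12 ')': depth becomes 5
  Position 13 ')': depth becomes 4
  Position 14 ')': depth becomes 3
  Position 15 ')': depth becomes 2
  Position 16 ')': depth becomes 1
  Position 17 ')': depth becomes 0
Maximum depth reached: 7

7


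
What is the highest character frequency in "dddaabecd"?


Input: dddaabecd
Character counts:
  'a': 2
  'b': 1
  'c': 1
  'd': 4
  'e': 1
Maximum frequency: 4

4


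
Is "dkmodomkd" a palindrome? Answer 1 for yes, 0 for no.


Input: dkmodomkd
Reversed: dkmodomkd
  Compare pos 0 ('d') with pos 8 ('d'): match
  Compare pos 1 ('k') with pos 7 ('k'): match
  Compare pos 2 ('m') with pos 6 ('m'): match
  Compare pos 3 ('o') with pos 5 ('o'): match
Result: palindrome

1


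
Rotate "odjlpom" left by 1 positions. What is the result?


Input: "odjlpom", rotate left by 1
First 1 characters: "o"
Remaining characters: "djlpom"
Concatenate remaining + first: "djlpom" + "o" = "djlpomo"

djlpomo


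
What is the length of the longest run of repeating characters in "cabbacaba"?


Input: "cabbacaba"
Scanning for longest run:
  Position 1 ('a'): new char, reset run to 1
  Position 2 ('b'): new char, reset run to 1
  Position 3 ('b'): continues run of 'b', length=2
  Position 4 ('a'): new char, reset run to 1
  Position 5 ('c'): new char, reset run to 1
  Position 6 ('a'): new char, reset run to 1
  Position 7 ('b'): new char, reset run to 1
  Position 8 ('a'): new char, reset run to 1
Longest run: 'b' with length 2

2


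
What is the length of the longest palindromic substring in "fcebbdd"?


Input: "fcebbdd"
Checking substrings for palindromes:
  [3:5] "bb" (len 2) => palindrome
  [5:7] "dd" (len 2) => palindrome
Longest palindromic substring: "bb" with length 2

2


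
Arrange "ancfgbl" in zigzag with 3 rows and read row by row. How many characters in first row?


Zigzag "ancfgbl" into 3 rows:
Placing characters:
  'a' => row 0
  'n' => row 1
  'c' => row 2
  'f' => row 1
  'g' => row 0
  'b' => row 1
  'l' => row 2
Rows:
  Row 0: "ag"
  Row 1: "nfb"
  Row 2: "cl"
First row length: 2

2


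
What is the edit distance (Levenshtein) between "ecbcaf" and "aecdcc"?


Computing edit distance: "ecbcaf" -> "aecdcc"
DP table:
           a    e    c    d    c    c
      0    1    2    3    4    5    6
  e   1    1    1    2    3    4    5
  c   2    2    2    1    2    3    4
  b   3    3    3    2    2    3    4
  c   4    4    4    3    3    2    3
  a   5    4    5    4    4    3    3
  f   6    5    5    5    5    4    4
Edit distance = dp[6][6] = 4

4


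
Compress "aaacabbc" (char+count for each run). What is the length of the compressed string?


Input: aaacabbc
Runs:
  'a' x 3 => "a3"
  'c' x 1 => "c1"
  'a' x 1 => "a1"
  'b' x 2 => "b2"
  'c' x 1 => "c1"
Compressed: "a3c1a1b2c1"
Compressed length: 10

10


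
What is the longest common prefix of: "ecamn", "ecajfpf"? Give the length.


Words: ecamn, ecajfpf
  Position 0: all 'e' => match
  Position 1: all 'c' => match
  Position 2: all 'a' => match
  Position 3: ('m', 'j') => mismatch, stop
LCP = "eca" (length 3)

3


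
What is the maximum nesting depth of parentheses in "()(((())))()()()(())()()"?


Input: "()(((())))()()()(())()()"
Tracking depth:
  Position 0 '(': depth becomes 1
  Position 1 ')': depth becomes 0
  Position 2 '(': depth becomes 1
  Position 3 '(': depth becomes 2
  Position 4 '(': depth becomes 3
  Position 5 '(': depth becomes 4
  Position 6 ')': depth becomes 3
  Position 7 ')': depth becomes 2
  Position 8 ')': depth becomes 1
  Position 9 ')': depth becomes 0
  Position 10 '(': depth becomes 1
  Position 11 ')': depth becomes 0
  Position 12 '(': depth becomes 1
  Position 13 ')': depth becomes 0
  Position 14 '(': depth becomes 1
  Position 15 ')': depth becomes 0
  Position 16 '(': depth becomes 1
  Position 17 '(': depth becomes 2
  Position 18 ')': depth becomes 1
  Position 19 ')': depth becomes 0
  Position 20 '(': depth becomes 1
  Position 21 ')': depth becomes 0
  Position 22 '(': depth becomes 1
  Position 23 ')': depth becomes 0
Maximum depth reached: 4

4


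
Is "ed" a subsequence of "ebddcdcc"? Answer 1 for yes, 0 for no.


Check if "ed" is a subsequence of "ebddcdcc"
Greedy scan:
  Position 0 ('e'): matches sub[0] = 'e'
  Position 1 ('b'): no match needed
  Position 2 ('d'): matches sub[1] = 'd'
  Position 3 ('d'): no match needed
  Position 4 ('c'): no match needed
  Position 5 ('d'): no match needed
  Position 6 ('c'): no match needed
  Position 7 ('c'): no match needed
All 2 characters matched => is a subsequence

1


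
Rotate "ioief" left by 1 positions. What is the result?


Input: "ioief", rotate left by 1
First 1 characters: "i"
Remaining characters: "oief"
Concatenate remaining + first: "oief" + "i" = "oiefi"

oiefi


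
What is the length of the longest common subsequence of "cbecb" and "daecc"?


LCS of "cbecb" and "daecc"
DP table:
           d    a    e    c    c
      0    0    0    0    0    0
  c   0    0    0    0    1    1
  b   0    0    0    0    1    1
  e   0    0    0    1    1    1
  c   0    0    0    1    2    2
  b   0    0    0    1    2    2
LCS length = dp[5][5] = 2

2


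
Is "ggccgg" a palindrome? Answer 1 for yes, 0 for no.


Input: ggccgg
Reversed: ggccgg
  Compare pos 0 ('g') with pos 5 ('g'): match
  Compare pos 1 ('g') with pos 4 ('g'): match
  Compare pos 2 ('c') with pos 3 ('c'): match
Result: palindrome

1


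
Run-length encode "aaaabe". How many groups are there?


Input: aaaabe
Scanning for consecutive runs:
  Group 1: 'a' x 4 (positions 0-3)
  Group 2: 'b' x 1 (positions 4-4)
  Group 3: 'e' x 1 (positions 5-5)
Total groups: 3

3


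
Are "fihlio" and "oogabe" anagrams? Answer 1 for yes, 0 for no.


Strings: "fihlio", "oogabe"
Sorted first:  fhiilo
Sorted second: abegoo
Differ at position 0: 'f' vs 'a' => not anagrams

0


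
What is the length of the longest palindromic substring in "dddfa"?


Input: "dddfa"
Checking substrings for palindromes:
  [0:3] "ddd" (len 3) => palindrome
  [0:2] "dd" (len 2) => palindrome
  [1:3] "dd" (len 2) => palindrome
Longest palindromic substring: "ddd" with length 3

3


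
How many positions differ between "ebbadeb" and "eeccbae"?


Comparing "ebbadeb" and "eeccbae" position by position:
  Position 0: 'e' vs 'e' => same
  Position 1: 'b' vs 'e' => DIFFER
  Position 2: 'b' vs 'c' => DIFFER
  Position 3: 'a' vs 'c' => DIFFER
  Position 4: 'd' vs 'b' => DIFFER
  Position 5: 'e' vs 'a' => DIFFER
  Position 6: 'b' vs 'e' => DIFFER
Positions that differ: 6

6


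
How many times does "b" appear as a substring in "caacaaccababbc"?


Searching for "b" in "caacaaccababbc"
Scanning each position:
  Position 0: "c" => no
  Position 1: "a" => no
  Position 2: "a" => no
  Position 3: "c" => no
  Position 4: "a" => no
  Position 5: "a" => no
  Position 6: "c" => no
  Position 7: "c" => no
  Position 8: "a" => no
  Position 9: "b" => MATCH
  Position 10: "a" => no
  Position 11: "b" => MATCH
  Position 12: "b" => MATCH
  Position 13: "c" => no
Total occurrences: 3

3


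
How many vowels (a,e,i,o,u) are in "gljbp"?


Input: gljbp
Checking each character:
  'g' at position 0: consonant
  'l' at position 1: consonant
  'j' at position 2: consonant
  'b' at position 3: consonant
  'p' at position 4: consonant
Total vowels: 0

0


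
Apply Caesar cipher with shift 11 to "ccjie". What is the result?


Caesar cipher: shift "ccjie" by 11
  'c' (pos 2) + 11 = pos 13 = 'n'
  'c' (pos 2) + 11 = pos 13 = 'n'
  'j' (pos 9) + 11 = pos 20 = 'u'
  'i' (pos 8) + 11 = pos 19 = 't'
  'e' (pos 4) + 11 = pos 15 = 'p'
Result: nnutp

nnutp


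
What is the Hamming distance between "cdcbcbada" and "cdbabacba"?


Comparing "cdcbcbada" and "cdbabacba" position by position:
  Position 0: 'c' vs 'c' => same
  Position 1: 'd' vs 'd' => same
  Position 2: 'c' vs 'b' => differ
  Position 3: 'b' vs 'a' => differ
  Position 4: 'c' vs 'b' => differ
  Position 5: 'b' vs 'a' => differ
  Position 6: 'a' vs 'c' => differ
  Position 7: 'd' vs 'b' => differ
  Position 8: 'a' vs 'a' => same
Total differences (Hamming distance): 6

6


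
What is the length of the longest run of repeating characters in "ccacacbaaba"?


Input: "ccacacbaaba"
Scanning for longest run:
  Position 1 ('c'): continues run of 'c', length=2
  Position 2 ('a'): new char, reset run to 1
  Position 3 ('c'): new char, reset run to 1
  Position 4 ('a'): new char, reset run to 1
  Position 5 ('c'): new char, reset run to 1
  Position 6 ('b'): new char, reset run to 1
  Position 7 ('a'): new char, reset run to 1
  Position 8 ('a'): continues run of 'a', length=2
  Position 9 ('b'): new char, reset run to 1
  Position 10 ('a'): new char, reset run to 1
Longest run: 'c' with length 2

2


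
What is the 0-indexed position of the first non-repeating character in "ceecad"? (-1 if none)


Input: ceecad
Character frequencies:
  'a': 1
  'c': 2
  'd': 1
  'e': 2
Scanning left to right for freq == 1:
  Position 0 ('c'): freq=2, skip
  Position 1 ('e'): freq=2, skip
  Position 2 ('e'): freq=2, skip
  Position 3 ('c'): freq=2, skip
  Position 4 ('a'): unique! => answer = 4

4


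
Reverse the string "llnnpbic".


Input: llnnpbic
Reading characters right to left:
  Position 7: 'c'
  Position 6: 'i'
  Position 5: 'b'
  Position 4: 'p'
  Position 3: 'n'
  Position 2: 'n'
  Position 1: 'l'
  Position 0: 'l'
Reversed: cibpnnll

cibpnnll


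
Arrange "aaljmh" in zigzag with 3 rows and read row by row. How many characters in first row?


Zigzag "aaljmh" into 3 rows:
Placing characters:
  'a' => row 0
  'a' => row 1
  'l' => row 2
  'j' => row 1
  'm' => row 0
  'h' => row 1
Rows:
  Row 0: "am"
  Row 1: "ajh"
  Row 2: "l"
First row length: 2

2


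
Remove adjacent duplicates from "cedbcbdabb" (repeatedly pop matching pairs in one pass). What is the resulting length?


Input: cedbcbdabb
Stack-based adjacent duplicate removal:
  Read 'c': push. Stack: c
  Read 'e': push. Stack: ce
  Read 'd': push. Stack: ced
  Read 'b': push. Stack: cedb
  Read 'c': push. Stack: cedbc
  Read 'b': push. Stack: cedbcb
  Read 'd': push. Stack: cedbcbd
  Read 'a': push. Stack: cedbcbda
  Read 'b': push. Stack: cedbcbdab
  Read 'b': matches stack top 'b' => pop. Stack: cedbcbda
Final stack: "cedbcbda" (length 8)

8


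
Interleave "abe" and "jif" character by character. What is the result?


Interleaving "abe" and "jif":
  Position 0: 'a' from first, 'j' from second => "aj"
  Position 1: 'b' from first, 'i' from second => "bi"
  Position 2: 'e' from first, 'f' from second => "ef"
Result: ajbief

ajbief


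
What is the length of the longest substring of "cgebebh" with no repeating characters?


Input: "cgebebh"
Sliding window (track last position of each char):
  Position 0 ('c'): window [0,0] length 1 -- new best
  Position 1 ('g'): window [0,1] length 2 -- new best
  Position 2 ('e'): window [0,2] length 3 -- new best
  Position 3 ('b'): window [0,3] length 4 -- new best
  Position 4 ('e'): repeat (last at 2), move window start to 3
  Position 4 ('e'): window [3,4] length 2
  Position 5 ('b'): repeat (last at 3), move window start to 4
  Position 5 ('b'): window [4,5] length 2
  Position 6 ('h'): window [4,6] length 3
Longest substring with no repeats: "cgeb" with length 4

4


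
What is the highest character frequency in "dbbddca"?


Input: dbbddca
Character counts:
  'a': 1
  'b': 2
  'c': 1
  'd': 3
Maximum frequency: 3

3


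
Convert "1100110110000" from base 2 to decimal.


Input: "1100110110000" in base 2
Positional expansion:
  Digit '1' (value 1) x 2^12 = 4096
  Digit '1' (value 1) x 2^11 = 2048
  Digit '0' (value 0) x 2^10 = 0
  Digit '0' (value 0) x 2^9 = 0
  Digit '1' (value 1) x 2^8 = 256
  Digit '1' (value 1) x 2^7 = 128
  Digit '0' (value 0) x 2^6 = 0
  Digit '1' (value 1) x 2^5 = 32
  Digit '1' (value 1) x 2^4 = 16
  Digit '0' (value 0) x 2^3 = 0
  Digit '0' (value 0) x 2^2 = 0
  Digit '0' (value 0) x 2^1 = 0
  Digit '0' (value 0) x 2^0 = 0
Sum = 6576

6576


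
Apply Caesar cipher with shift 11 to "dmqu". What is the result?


Caesar cipher: shift "dmqu" by 11
  'd' (pos 3) + 11 = pos 14 = 'o'
  'm' (pos 12) + 11 = pos 23 = 'x'
  'q' (pos 16) + 11 = pos 1 = 'b'
  'u' (pos 20) + 11 = pos 5 = 'f'
Result: oxbf

oxbf


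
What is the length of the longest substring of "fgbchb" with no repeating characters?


Input: "fgbchb"
Sliding window (track last position of each char):
  Position 0 ('f'): window [0,0] length 1 -- new best
  Position 1 ('g'): window [0,1] length 2 -- new best
  Position 2 ('b'): window [0,2] length 3 -- new best
  Position 3 ('c'): window [0,3] length 4 -- new best
  Position 4 ('h'): window [0,4] length 5 -- new best
  Position 5 ('b'): repeat (last at 2), move window start to 3
  Position 5 ('b'): window [3,5] length 3
Longest substring with no repeats: "fgbch" with length 5

5


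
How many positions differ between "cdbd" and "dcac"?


Comparing "cdbd" and "dcac" position by position:
  Position 0: 'c' vs 'd' => DIFFER
  Position 1: 'd' vs 'c' => DIFFER
  Position 2: 'b' vs 'a' => DIFFER
  Position 3: 'd' vs 'c' => DIFFER
Positions that differ: 4

4


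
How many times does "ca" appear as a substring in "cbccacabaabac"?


Searching for "ca" in "cbccacabaabac"
Scanning each position:
  Position 0: "cb" => no
  Position 1: "bc" => no
  Position 2: "cc" => no
  Position 3: "ca" => MATCH
  Position 4: "ac" => no
  Position 5: "ca" => MATCH
  Position 6: "ab" => no
  Position 7: "ba" => no
  Position 8: "aa" => no
  Position 9: "ab" => no
  Position 10: "ba" => no
  Position 11: "ac" => no
Total occurrences: 2

2


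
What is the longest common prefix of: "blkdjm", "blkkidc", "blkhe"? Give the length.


Words: blkdjm, blkkidc, blkhe
  Position 0: all 'b' => match
  Position 1: all 'l' => match
  Position 2: all 'k' => match
  Position 3: ('d', 'k', 'h') => mismatch, stop
LCP = "blk" (length 3)

3


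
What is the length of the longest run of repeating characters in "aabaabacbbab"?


Input: "aabaabacbbab"
Scanning for longest run:
  Position 1 ('a'): continues run of 'a', length=2
  Position 2 ('b'): new char, reset run to 1
  Position 3 ('a'): new char, reset run to 1
  Position 4 ('a'): continues run of 'a', length=2
  Position 5 ('b'): new char, reset run to 1
  Position 6 ('a'): new char, reset run to 1
  Position 7 ('c'): new char, reset run to 1
  Position 8 ('b'): new char, reset run to 1
  Position 9 ('b'): continues run of 'b', length=2
  Position 10 ('a'): new char, reset run to 1
  Position 11 ('b'): new char, reset run to 1
Longest run: 'a' with length 2

2


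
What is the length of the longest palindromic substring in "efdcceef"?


Input: "efdcceef"
Checking substrings for palindromes:
  [3:5] "cc" (len 2) => palindrome
  [5:7] "ee" (len 2) => palindrome
Longest palindromic substring: "cc" with length 2

2


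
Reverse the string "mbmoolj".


Input: mbmoolj
Reading characters right to left:
  Position 6: 'j'
  Position 5: 'l'
  Position 4: 'o'
  Position 3: 'o'
  Position 2: 'm'
  Position 1: 'b'
  Position 0: 'm'
Reversed: jloombm

jloombm


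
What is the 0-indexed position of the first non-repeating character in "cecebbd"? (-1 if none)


Input: cecebbd
Character frequencies:
  'b': 2
  'c': 2
  'd': 1
  'e': 2
Scanning left to right for freq == 1:
  Position 0 ('c'): freq=2, skip
  Position 1 ('e'): freq=2, skip
  Position 2 ('c'): freq=2, skip
  Position 3 ('e'): freq=2, skip
  Position 4 ('b'): freq=2, skip
  Position 5 ('b'): freq=2, skip
  Position 6 ('d'): unique! => answer = 6

6


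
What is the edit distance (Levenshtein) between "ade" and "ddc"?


Computing edit distance: "ade" -> "ddc"
DP table:
           d    d    c
      0    1    2    3
  a   1    1    2    3
  d   2    1    1    2
  e   3    2    2    2
Edit distance = dp[3][3] = 2

2


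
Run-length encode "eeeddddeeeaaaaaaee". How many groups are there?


Input: eeeddddeeeaaaaaaee
Scanning for consecutive runs:
  Group 1: 'e' x 3 (positions 0-2)
  Group 2: 'd' x 4 (positions 3-6)
  Group 3: 'e' x 3 (positions 7-9)
  Group 4: 'a' x 6 (positions 10-15)
  Group 5: 'e' x 2 (positions 16-17)
Total groups: 5

5


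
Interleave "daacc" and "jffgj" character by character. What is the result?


Interleaving "daacc" and "jffgj":
  Position 0: 'd' from first, 'j' from second => "dj"
  Position 1: 'a' from first, 'f' from second => "af"
  Position 2: 'a' from first, 'f' from second => "af"
  Position 3: 'c' from first, 'g' from second => "cg"
  Position 4: 'c' from first, 'j' from second => "cj"
Result: djafafcgcj

djafafcgcj


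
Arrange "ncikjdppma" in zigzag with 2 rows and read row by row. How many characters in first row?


Zigzag "ncikjdppma" into 2 rows:
Placing characters:
  'n' => row 0
  'c' => row 1
  'i' => row 0
  'k' => row 1
  'j' => row 0
  'd' => row 1
  'p' => row 0
  'p' => row 1
  'm' => row 0
  'a' => row 1
Rows:
  Row 0: "nijpm"
  Row 1: "ckdpa"
First row length: 5

5


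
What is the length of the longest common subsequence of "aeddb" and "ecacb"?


LCS of "aeddb" and "ecacb"
DP table:
           e    c    a    c    b
      0    0    0    0    0    0
  a   0    0    0    1    1    1
  e   0    1    1    1    1    1
  d   0    1    1    1    1    1
  d   0    1    1    1    1    1
  b   0    1    1    1    1    2
LCS length = dp[5][5] = 2

2


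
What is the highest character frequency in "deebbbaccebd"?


Input: deebbbaccebd
Character counts:
  'a': 1
  'b': 4
  'c': 2
  'd': 2
  'e': 3
Maximum frequency: 4

4


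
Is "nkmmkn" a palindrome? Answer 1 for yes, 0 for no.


Input: nkmmkn
Reversed: nkmmkn
  Compare pos 0 ('n') with pos 5 ('n'): match
  Compare pos 1 ('k') with pos 4 ('k'): match
  Compare pos 2 ('m') with pos 3 ('m'): match
Result: palindrome

1


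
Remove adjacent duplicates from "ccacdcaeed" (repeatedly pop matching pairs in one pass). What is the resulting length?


Input: ccacdcaeed
Stack-based adjacent duplicate removal:
  Read 'c': push. Stack: c
  Read 'c': matches stack top 'c' => pop. Stack: (empty)
  Read 'a': push. Stack: a
  Read 'c': push. Stack: ac
  Read 'd': push. Stack: acd
  Read 'c': push. Stack: acdc
  Read 'a': push. Stack: acdca
  Read 'e': push. Stack: acdcae
  Read 'e': matches stack top 'e' => pop. Stack: acdca
  Read 'd': push. Stack: acdcad
Final stack: "acdcad" (length 6)

6


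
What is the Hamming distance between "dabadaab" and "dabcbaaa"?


Comparing "dabadaab" and "dabcbaaa" position by position:
  Position 0: 'd' vs 'd' => same
  Position 1: 'a' vs 'a' => same
  Position 2: 'b' vs 'b' => same
  Position 3: 'a' vs 'c' => differ
  Position 4: 'd' vs 'b' => differ
  Position 5: 'a' vs 'a' => same
  Position 6: 'a' vs 'a' => same
  Position 7: 'b' vs 'a' => differ
Total differences (Hamming distance): 3

3


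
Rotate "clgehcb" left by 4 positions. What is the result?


Input: "clgehcb", rotate left by 4
First 4 characters: "clge"
Remaining characters: "hcb"
Concatenate remaining + first: "hcb" + "clge" = "hcbclge"

hcbclge


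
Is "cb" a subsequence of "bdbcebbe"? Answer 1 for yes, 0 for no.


Check if "cb" is a subsequence of "bdbcebbe"
Greedy scan:
  Position 0 ('b'): no match needed
  Position 1 ('d'): no match needed
  Position 2 ('b'): no match needed
  Position 3 ('c'): matches sub[0] = 'c'
  Position 4 ('e'): no match needed
  Position 5 ('b'): matches sub[1] = 'b'
  Position 6 ('b'): no match needed
  Position 7 ('e'): no match needed
All 2 characters matched => is a subsequence

1


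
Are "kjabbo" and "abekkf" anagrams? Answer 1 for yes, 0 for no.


Strings: "kjabbo", "abekkf"
Sorted first:  abbjko
Sorted second: abefkk
Differ at position 2: 'b' vs 'e' => not anagrams

0


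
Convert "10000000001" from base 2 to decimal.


Input: "10000000001" in base 2
Positional expansion:
  Digit '1' (value 1) x 2^10 = 1024
  Digit '0' (value 0) x 2^9 = 0
  Digit '0' (value 0) x 2^8 = 0
  Digit '0' (value 0) x 2^7 = 0
  Digit '0' (value 0) x 2^6 = 0
  Digit '0' (value 0) x 2^5 = 0
  Digit '0' (value 0) x 2^4 = 0
  Digit '0' (value 0) x 2^3 = 0
  Digit '0' (value 0) x 2^2 = 0
  Digit '0' (value 0) x 2^1 = 0
  Digit '1' (value 1) x 2^0 = 1
Sum = 1025

1025


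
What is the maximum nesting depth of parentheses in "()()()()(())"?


Input: "()()()()(())"
Tracking depth:
  Position 0 '(': depth becomes 1
  Position 1 ')': depth becomes 0
  Position 2 '(': depth becomes 1
  Position 3 ')': depth becomes 0
  Position 4 '(': depth becomes 1
  Position 5 ')': depth becomes 0
  Position 6 '(': depth becomes 1
  Position 7 ')': depth becomes 0
  Position 8 '(': depth becomes 1
  Position 9 '(': depth becomes 2
  Position 10 ')': depth becomes 1
  Position 11 ')': depth becomes 0
Maximum depth reached: 2

2


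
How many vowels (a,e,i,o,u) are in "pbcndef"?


Input: pbcndef
Checking each character:
  'p' at position 0: consonant
  'b' at position 1: consonant
  'c' at position 2: consonant
  'n' at position 3: consonant
  'd' at position 4: consonant
  'e' at position 5: vowel (running total: 1)
  'f' at position 6: consonant
Total vowels: 1

1


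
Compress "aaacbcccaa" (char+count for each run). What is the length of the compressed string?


Input: aaacbcccaa
Runs:
  'a' x 3 => "a3"
  'c' x 1 => "c1"
  'b' x 1 => "b1"
  'c' x 3 => "c3"
  'a' x 2 => "a2"
Compressed: "a3c1b1c3a2"
Compressed length: 10

10


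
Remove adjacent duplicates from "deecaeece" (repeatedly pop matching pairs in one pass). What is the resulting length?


Input: deecaeece
Stack-based adjacent duplicate removal:
  Read 'd': push. Stack: d
  Read 'e': push. Stack: de
  Read 'e': matches stack top 'e' => pop. Stack: d
  Read 'c': push. Stack: dc
  Read 'a': push. Stack: dca
  Read 'e': push. Stack: dcae
  Read 'e': matches stack top 'e' => pop. Stack: dca
  Read 'c': push. Stack: dcac
  Read 'e': push. Stack: dcace
Final stack: "dcace" (length 5)

5


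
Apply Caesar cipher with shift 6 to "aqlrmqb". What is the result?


Caesar cipher: shift "aqlrmqb" by 6
  'a' (pos 0) + 6 = pos 6 = 'g'
  'q' (pos 16) + 6 = pos 22 = 'w'
  'l' (pos 11) + 6 = pos 17 = 'r'
  'r' (pos 17) + 6 = pos 23 = 'x'
  'm' (pos 12) + 6 = pos 18 = 's'
  'q' (pos 16) + 6 = pos 22 = 'w'
  'b' (pos 1) + 6 = pos 7 = 'h'
Result: gwrxswh

gwrxswh


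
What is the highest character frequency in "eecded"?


Input: eecded
Character counts:
  'c': 1
  'd': 2
  'e': 3
Maximum frequency: 3

3


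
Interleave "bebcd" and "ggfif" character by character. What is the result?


Interleaving "bebcd" and "ggfif":
  Position 0: 'b' from first, 'g' from second => "bg"
  Position 1: 'e' from first, 'g' from second => "eg"
  Position 2: 'b' from first, 'f' from second => "bf"
  Position 3: 'c' from first, 'i' from second => "ci"
  Position 4: 'd' from first, 'f' from second => "df"
Result: bgegbfcidf

bgegbfcidf


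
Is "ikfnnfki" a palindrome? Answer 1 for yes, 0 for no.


Input: ikfnnfki
Reversed: ikfnnfki
  Compare pos 0 ('i') with pos 7 ('i'): match
  Compare pos 1 ('k') with pos 6 ('k'): match
  Compare pos 2 ('f') with pos 5 ('f'): match
  Compare pos 3 ('n') with pos 4 ('n'): match
Result: palindrome

1


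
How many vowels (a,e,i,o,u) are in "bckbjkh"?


Input: bckbjkh
Checking each character:
  'b' at position 0: consonant
  'c' at position 1: consonant
  'k' at position 2: consonant
  'b' at position 3: consonant
  'j' at position 4: consonant
  'k' at position 5: consonant
  'h' at position 6: consonant
Total vowels: 0

0


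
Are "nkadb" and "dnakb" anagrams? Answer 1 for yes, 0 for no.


Strings: "nkadb", "dnakb"
Sorted first:  abdkn
Sorted second: abdkn
Sorted forms match => anagrams

1


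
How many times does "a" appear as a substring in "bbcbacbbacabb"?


Searching for "a" in "bbcbacbbacabb"
Scanning each position:
  Position 0: "b" => no
  Position 1: "b" => no
  Position 2: "c" => no
  Position 3: "b" => no
  Position 4: "a" => MATCH
  Position 5: "c" => no
  Position 6: "b" => no
  Position 7: "b" => no
  Position 8: "a" => MATCH
  Position 9: "c" => no
  Position 10: "a" => MATCH
  Position 11: "b" => no
  Position 12: "b" => no
Total occurrences: 3

3


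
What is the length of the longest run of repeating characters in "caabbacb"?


Input: "caabbacb"
Scanning for longest run:
  Position 1 ('a'): new char, reset run to 1
  Position 2 ('a'): continues run of 'a', length=2
  Position 3 ('b'): new char, reset run to 1
  Position 4 ('b'): continues run of 'b', length=2
  Position 5 ('a'): new char, reset run to 1
  Position 6 ('c'): new char, reset run to 1
  Position 7 ('b'): new char, reset run to 1
Longest run: 'a' with length 2

2


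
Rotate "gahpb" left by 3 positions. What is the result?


Input: "gahpb", rotate left by 3
First 3 characters: "gah"
Remaining characters: "pb"
Concatenate remaining + first: "pb" + "gah" = "pbgah"

pbgah


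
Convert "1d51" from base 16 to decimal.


Input: "1d51" in base 16
Positional expansion:
  Digit '1' (value 1) x 16^3 = 4096
  Digit 'd' (value 13) x 16^2 = 3328
  Digit '5' (value 5) x 16^1 = 80
  Digit '1' (value 1) x 16^0 = 1
Sum = 7505

7505


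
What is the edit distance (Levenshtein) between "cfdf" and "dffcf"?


Computing edit distance: "cfdf" -> "dffcf"
DP table:
           d    f    f    c    f
      0    1    2    3    4    5
  c   1    1    2    3    3    4
  f   2    2    1    2    3    3
  d   3    2    2    2    3    4
  f   4    3    2    2    3    3
Edit distance = dp[4][5] = 3

3


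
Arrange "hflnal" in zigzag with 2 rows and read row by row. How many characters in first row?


Zigzag "hflnal" into 2 rows:
Placing characters:
  'h' => row 0
  'f' => row 1
  'l' => row 0
  'n' => row 1
  'a' => row 0
  'l' => row 1
Rows:
  Row 0: "hla"
  Row 1: "fnl"
First row length: 3

3


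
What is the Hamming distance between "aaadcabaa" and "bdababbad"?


Comparing "aaadcabaa" and "bdababbad" position by position:
  Position 0: 'a' vs 'b' => differ
  Position 1: 'a' vs 'd' => differ
  Position 2: 'a' vs 'a' => same
  Position 3: 'd' vs 'b' => differ
  Position 4: 'c' vs 'a' => differ
  Position 5: 'a' vs 'b' => differ
  Position 6: 'b' vs 'b' => same
  Position 7: 'a' vs 'a' => same
  Position 8: 'a' vs 'd' => differ
Total differences (Hamming distance): 6

6


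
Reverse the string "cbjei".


Input: cbjei
Reading characters right to left:
  Position 4: 'i'
  Position 3: 'e'
  Position 2: 'j'
  Position 1: 'b'
  Position 0: 'c'
Reversed: iejbc

iejbc


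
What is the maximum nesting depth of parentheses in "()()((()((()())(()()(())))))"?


Input: "()()((()((()())(()()(())))))"
Tracking depth:
  Position 0 '(': depth becomes 1
  Position 1 ')': depth becomes 0
  Position 2 '(': depth becomes 1
  Position 3 ')': depth becomes 0
  Position 4 '(': depth becomes 1
  Position 5 '(': depth becomes 2
  Position 6 '(': depth becomes 3
  Position 7 ')': depth becomes 2
  Position 8 '(': depth becomes 3
  Position 9 '(': depth becomes 4
  Position 10 '(': depth becomes 5
  Position 11 ')': depth becomes 4
  Position 12 '(': depth becomes 5
  Position 13 ')': depth becomes 4
  Position 14 ')': depth becomes 3
  Position 15 '(': depth becomes 4
  Position 16 '(': depth becomes 5
  Position 17 ')': depth becomes 4
  Position 18 '(': depth becomes 5
  Position 19 ')': depth becomes 4
  Position 20 '(': depth becomes 5
  Position 21 '(': depth becomes 6
  Position 22 ')': depth becomes 5
  Position 23 ')': depth becomes 4
  Position 24 ')': depth becomes 3
  Position 25 ')': depth becomes 2
  Position 26 ')': depth becomes 1
  Position 27 ')': depth becomes 0
Maximum depth reached: 6

6


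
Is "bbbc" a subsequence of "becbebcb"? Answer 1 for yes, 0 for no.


Check if "bbbc" is a subsequence of "becbebcb"
Greedy scan:
  Position 0 ('b'): matches sub[0] = 'b'
  Position 1 ('e'): no match needed
  Position 2 ('c'): no match needed
  Position 3 ('b'): matches sub[1] = 'b'
  Position 4 ('e'): no match needed
  Position 5 ('b'): matches sub[2] = 'b'
  Position 6 ('c'): matches sub[3] = 'c'
  Position 7 ('b'): no match needed
All 4 characters matched => is a subsequence

1


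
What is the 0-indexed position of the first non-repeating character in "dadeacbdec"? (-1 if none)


Input: dadeacbdec
Character frequencies:
  'a': 2
  'b': 1
  'c': 2
  'd': 3
  'e': 2
Scanning left to right for freq == 1:
  Position 0 ('d'): freq=3, skip
  Position 1 ('a'): freq=2, skip
  Position 2 ('d'): freq=3, skip
  Position 3 ('e'): freq=2, skip
  Position 4 ('a'): freq=2, skip
  Position 5 ('c'): freq=2, skip
  Position 6 ('b'): unique! => answer = 6

6


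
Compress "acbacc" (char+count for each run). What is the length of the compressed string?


Input: acbacc
Runs:
  'a' x 1 => "a1"
  'c' x 1 => "c1"
  'b' x 1 => "b1"
  'a' x 1 => "a1"
  'c' x 2 => "c2"
Compressed: "a1c1b1a1c2"
Compressed length: 10

10


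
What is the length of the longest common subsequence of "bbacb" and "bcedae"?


LCS of "bbacb" and "bcedae"
DP table:
           b    c    e    d    a    e
      0    0    0    0    0    0    0
  b   0    1    1    1    1    1    1
  b   0    1    1    1    1    1    1
  a   0    1    1    1    1    2    2
  c   0    1    2    2    2    2    2
  b   0    1    2    2    2    2    2
LCS length = dp[5][6] = 2

2


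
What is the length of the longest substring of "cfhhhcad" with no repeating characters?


Input: "cfhhhcad"
Sliding window (track last position of each char):
  Position 0 ('c'): window [0,0] length 1 -- new best
  Position 1 ('f'): window [0,1] length 2 -- new best
  Position 2 ('h'): window [0,2] length 3 -- new best
  Position 3 ('h'): repeat (last at 2), move window start to 3
  Position 3 ('h'): window [3,3] length 1
  Position 4 ('h'): repeat (last at 3), move window start to 4
  Position 4 ('h'): window [4,4] length 1
  Position 5 ('c'): window [4,5] length 2
  Position 6 ('a'): window [4,6] length 3
  Position 7 ('d'): window [4,7] length 4 -- new best
Longest substring with no repeats: "hcad" with length 4

4


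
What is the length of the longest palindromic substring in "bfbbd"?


Input: "bfbbd"
Checking substrings for palindromes:
  [0:3] "bfb" (len 3) => palindrome
  [2:4] "bb" (len 2) => palindrome
Longest palindromic substring: "bfb" with length 3

3


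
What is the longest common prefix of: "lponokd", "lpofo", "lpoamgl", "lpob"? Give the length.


Words: lponokd, lpofo, lpoamgl, lpob
  Position 0: all 'l' => match
  Position 1: all 'p' => match
  Position 2: all 'o' => match
  Position 3: ('n', 'f', 'a', 'b') => mismatch, stop
LCP = "lpo" (length 3)

3


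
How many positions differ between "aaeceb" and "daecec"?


Comparing "aaeceb" and "daecec" position by position:
  Position 0: 'a' vs 'd' => DIFFER
  Position 1: 'a' vs 'a' => same
  Position 2: 'e' vs 'e' => same
  Position 3: 'c' vs 'c' => same
  Position 4: 'e' vs 'e' => same
  Position 5: 'b' vs 'c' => DIFFER
Positions that differ: 2

2


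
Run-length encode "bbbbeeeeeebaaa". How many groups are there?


Input: bbbbeeeeeebaaa
Scanning for consecutive runs:
  Group 1: 'b' x 4 (positions 0-3)
  Group 2: 'e' x 6 (positions 4-9)
  Group 3: 'b' x 1 (positions 10-10)
  Group 4: 'a' x 3 (positions 11-13)
Total groups: 4

4


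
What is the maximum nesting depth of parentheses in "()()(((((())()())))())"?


Input: "()()(((((())()())))())"
Tracking depth:
  Position 0 '(': depth becomes 1
  Position 1 ')': depth becomes 0
  Position 2 '(': depth becomes 1
  Position 3 ')': depth becomes 0
  Position 4 '(': depth becomes 1
  Position 5 '(': depth becomes 2
  Position 6 '(': depth becomes 3
  Position 7 '(': depth becomes 4
  Position 8 '(': depth becomes 5
  Position 9 '(': depth becomes 6
  Position 10 ')': depth becomes 5
  Position 11 ')': depth becomes 4
  Position 12 '(': depth becomes 5
  Position 13 ')': depth becomes 4
  Position 14 '(': depth becomes 5
  Position 15 ')': depth becomes 4
  Position 16 ')': depth becomes 3
  Position 17 ')': depth becomes 2
  Position 18 ')': depth becomes 1
  Position 19 '(': depth becomes 2
  Position 20 ')': depth becomes 1
  Position 21 ')': depth becomes 0
Maximum depth reached: 6

6


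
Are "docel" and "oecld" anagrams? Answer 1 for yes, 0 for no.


Strings: "docel", "oecld"
Sorted first:  cdelo
Sorted second: cdelo
Sorted forms match => anagrams

1


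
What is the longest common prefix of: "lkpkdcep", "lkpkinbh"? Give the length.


Words: lkpkdcep, lkpkinbh
  Position 0: all 'l' => match
  Position 1: all 'k' => match
  Position 2: all 'p' => match
  Position 3: all 'k' => match
  Position 4: ('d', 'i') => mismatch, stop
LCP = "lkpk" (length 4)

4


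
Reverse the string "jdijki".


Input: jdijki
Reading characters right to left:
  Position 5: 'i'
  Position 4: 'k'
  Position 3: 'j'
  Position 2: 'i'
  Position 1: 'd'
  Position 0: 'j'
Reversed: ikjidj

ikjidj


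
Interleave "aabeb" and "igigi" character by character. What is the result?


Interleaving "aabeb" and "igigi":
  Position 0: 'a' from first, 'i' from second => "ai"
  Position 1: 'a' from first, 'g' from second => "ag"
  Position 2: 'b' from first, 'i' from second => "bi"
  Position 3: 'e' from first, 'g' from second => "eg"
  Position 4: 'b' from first, 'i' from second => "bi"
Result: aiagbiegbi

aiagbiegbi


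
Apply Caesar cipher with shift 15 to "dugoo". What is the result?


Caesar cipher: shift "dugoo" by 15
  'd' (pos 3) + 15 = pos 18 = 's'
  'u' (pos 20) + 15 = pos 9 = 'j'
  'g' (pos 6) + 15 = pos 21 = 'v'
  'o' (pos 14) + 15 = pos 3 = 'd'
  'o' (pos 14) + 15 = pos 3 = 'd'
Result: sjvdd

sjvdd


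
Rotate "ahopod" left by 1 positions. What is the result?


Input: "ahopod", rotate left by 1
First 1 characters: "a"
Remaining characters: "hopod"
Concatenate remaining + first: "hopod" + "a" = "hopoda"

hopoda


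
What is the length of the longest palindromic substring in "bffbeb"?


Input: "bffbeb"
Checking substrings for palindromes:
  [0:4] "bffb" (len 4) => palindrome
  [3:6] "beb" (len 3) => palindrome
  [1:3] "ff" (len 2) => palindrome
Longest palindromic substring: "bffb" with length 4

4


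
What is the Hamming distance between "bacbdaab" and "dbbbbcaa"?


Comparing "bacbdaab" and "dbbbbcaa" position by position:
  Position 0: 'b' vs 'd' => differ
  Position 1: 'a' vs 'b' => differ
  Position 2: 'c' vs 'b' => differ
  Position 3: 'b' vs 'b' => same
  Position 4: 'd' vs 'b' => differ
  Position 5: 'a' vs 'c' => differ
  Position 6: 'a' vs 'a' => same
  Position 7: 'b' vs 'a' => differ
Total differences (Hamming distance): 6

6


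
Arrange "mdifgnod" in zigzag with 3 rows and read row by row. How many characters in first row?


Zigzag "mdifgnod" into 3 rows:
Placing characters:
  'm' => row 0
  'd' => row 1
  'i' => row 2
  'f' => row 1
  'g' => row 0
  'n' => row 1
  'o' => row 2
  'd' => row 1
Rows:
  Row 0: "mg"
  Row 1: "dfnd"
  Row 2: "io"
First row length: 2

2


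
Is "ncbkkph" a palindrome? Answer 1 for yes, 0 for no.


Input: ncbkkph
Reversed: hpkkbcn
  Compare pos 0 ('n') with pos 6 ('h'): MISMATCH
  Compare pos 1 ('c') with pos 5 ('p'): MISMATCH
  Compare pos 2 ('b') with pos 4 ('k'): MISMATCH
Result: not a palindrome

0


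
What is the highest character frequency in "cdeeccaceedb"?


Input: cdeeccaceedb
Character counts:
  'a': 1
  'b': 1
  'c': 4
  'd': 2
  'e': 4
Maximum frequency: 4

4


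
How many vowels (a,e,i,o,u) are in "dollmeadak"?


Input: dollmeadak
Checking each character:
  'd' at position 0: consonant
  'o' at position 1: vowel (running total: 1)
  'l' at position 2: consonant
  'l' at position 3: consonant
  'm' at position 4: consonant
  'e' at position 5: vowel (running total: 2)
  'a' at position 6: vowel (running total: 3)
  'd' at position 7: consonant
  'a' at position 8: vowel (running total: 4)
  'k' at position 9: consonant
Total vowels: 4

4


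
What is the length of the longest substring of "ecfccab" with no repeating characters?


Input: "ecfccab"
Sliding window (track last position of each char):
  Position 0 ('e'): window [0,0] length 1 -- new best
  Position 1 ('c'): window [0,1] length 2 -- new best
  Position 2 ('f'): window [0,2] length 3 -- new best
  Position 3 ('c'): repeat (last at 1), move window start to 2
  Position 3 ('c'): window [2,3] length 2
  Position 4 ('c'): repeat (last at 3), move window start to 4
  Position 4 ('c'): window [4,4] length 1
  Position 5 ('a'): window [4,5] length 2
  Position 6 ('b'): window [4,6] length 3
Longest substring with no repeats: "ecf" with length 3

3


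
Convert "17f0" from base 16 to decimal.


Input: "17f0" in base 16
Positional expansion:
  Digit '1' (value 1) x 16^3 = 4096
  Digit '7' (value 7) x 16^2 = 1792
  Digit 'f' (value 15) x 16^1 = 240
  Digit '0' (value 0) x 16^0 = 0
Sum = 6128

6128


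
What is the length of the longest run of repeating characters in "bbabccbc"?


Input: "bbabccbc"
Scanning for longest run:
  Position 1 ('b'): continues run of 'b', length=2
  Position 2 ('a'): new char, reset run to 1
  Position 3 ('b'): new char, reset run to 1
  Position 4 ('c'): new char, reset run to 1
  Position 5 ('c'): continues run of 'c', length=2
  Position 6 ('b'): new char, reset run to 1
  Position 7 ('c'): new char, reset run to 1
Longest run: 'b' with length 2

2


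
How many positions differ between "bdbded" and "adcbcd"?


Comparing "bdbded" and "adcbcd" position by position:
  Position 0: 'b' vs 'a' => DIFFER
  Position 1: 'd' vs 'd' => same
  Position 2: 'b' vs 'c' => DIFFER
  Position 3: 'd' vs 'b' => DIFFER
  Position 4: 'e' vs 'c' => DIFFER
  Position 5: 'd' vs 'd' => same
Positions that differ: 4

4


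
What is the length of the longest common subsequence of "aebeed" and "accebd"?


LCS of "aebeed" and "accebd"
DP table:
           a    c    c    e    b    d
      0    0    0    0    0    0    0
  a   0    1    1    1    1    1    1
  e   0    1    1    1    2    2    2
  b   0    1    1    1    2    3    3
  e   0    1    1    1    2    3    3
  e   0    1    1    1    2    3    3
  d   0    1    1    1    2    3    4
LCS length = dp[6][6] = 4

4


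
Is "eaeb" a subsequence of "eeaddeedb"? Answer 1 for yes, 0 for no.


Check if "eaeb" is a subsequence of "eeaddeedb"
Greedy scan:
  Position 0 ('e'): matches sub[0] = 'e'
  Position 1 ('e'): no match needed
  Position 2 ('a'): matches sub[1] = 'a'
  Position 3 ('d'): no match needed
  Position 4 ('d'): no match needed
  Position 5 ('e'): matches sub[2] = 'e'
  Position 6 ('e'): no match needed
  Position 7 ('d'): no match needed
  Position 8 ('b'): matches sub[3] = 'b'
All 4 characters matched => is a subsequence

1
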